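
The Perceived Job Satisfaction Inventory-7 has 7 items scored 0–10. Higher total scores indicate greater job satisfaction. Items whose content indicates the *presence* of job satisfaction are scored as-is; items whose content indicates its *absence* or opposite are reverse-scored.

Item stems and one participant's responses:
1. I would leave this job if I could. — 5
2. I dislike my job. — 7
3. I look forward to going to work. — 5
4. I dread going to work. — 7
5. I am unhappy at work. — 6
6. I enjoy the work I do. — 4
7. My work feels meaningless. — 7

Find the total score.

Items 1, 2, 4, 5, 7 describe the absence/opposite of job satisfaction → reverse-score.
reversed = (0+10) − raw = 10 − raw.
  item 1: 10 − 5 = 5
  item 2: 10 − 7 = 3
  item 3: 5
  item 4: 10 − 7 = 3
  item 5: 10 − 6 = 4
  item 6: 4
  item 7: 10 − 7 = 3
Total = 5 + 3 + 5 + 3 + 4 + 4 + 3 = 27

27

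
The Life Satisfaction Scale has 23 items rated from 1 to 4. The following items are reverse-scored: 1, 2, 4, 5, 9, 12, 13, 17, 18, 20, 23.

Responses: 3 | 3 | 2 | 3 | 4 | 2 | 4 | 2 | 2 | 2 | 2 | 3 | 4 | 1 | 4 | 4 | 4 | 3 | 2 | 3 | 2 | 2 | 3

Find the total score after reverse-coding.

Reversing items 1, 2, 4, 5, 9, 12, 13, 17, 18, 20, & 23 with 5 − raw:
Total = (5−3) + (5−3) + 2 + (5−3) + (5−4) + 2 + 4 + 2 + (5−2) + 2 + 2 + (5−3) + (5−4) + 1 + 4 + 4 + (5−4) + (5−3) + 2 + (5−3) + 2 + 2 + (5−3)
      = 2 + 2 + 2 + 2 + 1 + 2 + 4 + 2 + 3 + 2 + 2 + 2 + 1 + 1 + 4 + 4 + 1 + 2 + 2 + 2 + 2 + 2 + 2 = 49

49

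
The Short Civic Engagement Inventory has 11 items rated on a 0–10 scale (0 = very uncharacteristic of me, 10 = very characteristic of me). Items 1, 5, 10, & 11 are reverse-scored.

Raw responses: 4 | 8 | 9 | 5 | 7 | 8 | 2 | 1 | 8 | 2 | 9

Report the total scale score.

Apply reverse scoring (on a 0–10 scale, reversed = 10 − raw):
  item 1: 10 − 4 = 6
  item 5: 10 − 7 = 3
  item 10: 10 − 2 = 8
  item 11: 10 − 9 = 1
Scored responses: 6, 8, 9, 5, 3, 8, 2, 1, 8, 8, 1
Total = 6 + 8 + 9 + 5 + 3 + 8 + 2 + 1 + 8 + 8 + 1 = 59

59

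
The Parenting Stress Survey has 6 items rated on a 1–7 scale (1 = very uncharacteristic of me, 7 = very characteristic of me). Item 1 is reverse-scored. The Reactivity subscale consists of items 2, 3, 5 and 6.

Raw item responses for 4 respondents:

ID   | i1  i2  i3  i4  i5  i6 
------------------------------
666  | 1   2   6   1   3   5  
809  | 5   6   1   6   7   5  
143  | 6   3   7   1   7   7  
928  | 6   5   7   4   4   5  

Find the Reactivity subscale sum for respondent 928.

21

Respondent 928 raw: 6, 5, 7, 4, 4, 5.
Reactivity items: 2, 3, 5, 6.
Reverse-coded (on a 1–7 scale, reversed = 8 − raw):
  item 2: 5
  item 3: 7
  item 5: 4
  item 6: 5
Sum = 5 + 7 + 4 + 5 = 21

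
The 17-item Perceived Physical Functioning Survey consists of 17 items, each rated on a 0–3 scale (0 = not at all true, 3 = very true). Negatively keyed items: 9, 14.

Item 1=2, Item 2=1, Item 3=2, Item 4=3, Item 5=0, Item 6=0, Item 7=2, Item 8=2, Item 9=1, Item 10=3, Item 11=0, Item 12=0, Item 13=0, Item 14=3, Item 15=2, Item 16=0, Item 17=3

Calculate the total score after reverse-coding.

22

Apply reverse scoring (on a 0–3 scale, reversed = 3 − raw):
  item 9: 3 − 1 = 2
  item 14: 3 − 3 = 0
After reverse-coding: 2, 1, 2, 3, 0, 0, 2, 2, 2, 3, 0, 0, 0, 0, 2, 0, 3
Total = 2 + 1 + 2 + 3 + 0 + 0 + 2 + 2 + 2 + 3 + 0 + 0 + 0 + 0 + 2 + 0 + 3 = 22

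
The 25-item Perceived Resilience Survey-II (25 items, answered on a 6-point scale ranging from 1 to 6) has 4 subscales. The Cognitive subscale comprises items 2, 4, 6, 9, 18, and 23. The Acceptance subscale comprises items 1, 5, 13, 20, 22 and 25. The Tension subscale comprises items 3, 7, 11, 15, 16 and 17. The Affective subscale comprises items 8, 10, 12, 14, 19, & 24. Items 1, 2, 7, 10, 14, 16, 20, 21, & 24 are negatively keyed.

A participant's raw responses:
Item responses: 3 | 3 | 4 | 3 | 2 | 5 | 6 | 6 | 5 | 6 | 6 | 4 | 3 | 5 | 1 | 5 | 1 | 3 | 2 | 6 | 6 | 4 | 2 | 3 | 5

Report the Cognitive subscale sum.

22

Cognitive items: 2, 4, 6, 9, 18, 23.
Of these, item 2 is negatively keyed; reversed = (1+6) − raw = 7 − raw.
  item 2: 7 − 3 = 4
  item 4: 3
  item 6: 5
  item 9: 5
  item 18: 3
  item 23: 2
Sum = 4 + 3 + 5 + 5 + 3 + 2 = 22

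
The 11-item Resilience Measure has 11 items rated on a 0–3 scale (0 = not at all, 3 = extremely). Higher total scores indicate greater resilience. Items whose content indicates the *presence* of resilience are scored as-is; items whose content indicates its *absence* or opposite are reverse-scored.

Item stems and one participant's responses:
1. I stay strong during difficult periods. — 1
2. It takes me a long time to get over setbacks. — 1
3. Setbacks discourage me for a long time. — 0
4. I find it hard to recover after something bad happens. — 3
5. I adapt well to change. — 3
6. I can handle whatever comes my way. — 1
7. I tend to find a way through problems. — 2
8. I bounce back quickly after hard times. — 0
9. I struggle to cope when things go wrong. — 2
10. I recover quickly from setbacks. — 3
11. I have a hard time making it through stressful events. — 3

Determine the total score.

16

Items 2, 3, 4, 9, 11 describe the absence/opposite of resilience → reverse-score.
reverse-coded value = 3 − response.
  item 1: 1
  item 2: 3 − 1 = 2
  item 3: 3 − 0 = 3
  item 4: 3 − 3 = 0
  item 5: 3
  item 6: 1
  item 7: 2
  item 8: 0
  item 9: 3 − 2 = 1
  item 10: 3
  item 11: 3 − 3 = 0
Total = 1 + 2 + 3 + 0 + 3 + 1 + 2 + 0 + 1 + 3 + 0 = 16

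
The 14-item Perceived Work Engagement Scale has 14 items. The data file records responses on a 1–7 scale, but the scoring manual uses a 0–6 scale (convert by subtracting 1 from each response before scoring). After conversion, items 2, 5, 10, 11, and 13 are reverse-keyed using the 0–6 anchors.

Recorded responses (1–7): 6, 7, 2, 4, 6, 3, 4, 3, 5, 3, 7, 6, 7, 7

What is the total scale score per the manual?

Convert to 0–6: 5, 6, 1, 3, 5, 2, 3, 2, 4, 2, 6, 5, 6, 6
Reverse-coded (reversed = (0+6) − raw = 6 − raw):
  item 2: 6 − 6 = 0
  item 5: 6 − 5 = 1
  item 10: 6 − 2 = 4
  item 11: 6 − 6 = 0
  item 13: 6 − 6 = 0
Scored: 5, 0, 1, 3, 1, 2, 3, 2, 4, 4, 0, 5, 0, 6
Total = 36

36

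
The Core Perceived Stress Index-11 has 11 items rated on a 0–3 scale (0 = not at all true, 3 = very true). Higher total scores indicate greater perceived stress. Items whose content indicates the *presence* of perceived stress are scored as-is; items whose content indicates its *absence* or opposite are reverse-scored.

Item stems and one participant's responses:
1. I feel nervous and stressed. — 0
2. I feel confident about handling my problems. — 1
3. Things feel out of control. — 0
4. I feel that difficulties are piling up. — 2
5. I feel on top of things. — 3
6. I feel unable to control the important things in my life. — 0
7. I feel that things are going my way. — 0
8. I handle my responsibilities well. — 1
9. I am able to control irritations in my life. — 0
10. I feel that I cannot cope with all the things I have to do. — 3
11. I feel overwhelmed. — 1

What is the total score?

Items 2, 5, 7, 8, 9 describe the absence/opposite of perceived stress → reverse-score.
on a 0–3 scale, reversed = 3 − raw.
  item 1: 0
  item 2: 3 − 1 = 2
  item 3: 0
  item 4: 2
  item 5: 3 − 3 = 0
  item 6: 0
  item 7: 3 − 0 = 3
  item 8: 3 − 1 = 2
  item 9: 3 − 0 = 3
  item 10: 3
  item 11: 1
Total = 0 + 2 + 0 + 2 + 0 + 0 + 3 + 2 + 3 + 3 + 1 = 16

16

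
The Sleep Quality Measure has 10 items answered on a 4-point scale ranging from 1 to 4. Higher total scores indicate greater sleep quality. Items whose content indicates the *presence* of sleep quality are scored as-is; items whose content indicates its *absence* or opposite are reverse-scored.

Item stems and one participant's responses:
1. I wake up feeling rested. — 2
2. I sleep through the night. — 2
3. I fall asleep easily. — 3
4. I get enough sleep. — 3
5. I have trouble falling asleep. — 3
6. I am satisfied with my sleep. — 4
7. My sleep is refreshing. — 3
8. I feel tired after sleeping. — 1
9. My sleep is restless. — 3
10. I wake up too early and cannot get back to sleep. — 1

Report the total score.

29

Items 5, 8, 9, 10 describe the absence/opposite of sleep quality → reverse-score.
reverse-coded value = 5 − response.
  item 1: 2
  item 2: 2
  item 3: 3
  item 4: 3
  item 5: 5 − 3 = 2
  item 6: 4
  item 7: 3
  item 8: 5 − 1 = 4
  item 9: 5 − 3 = 2
  item 10: 5 − 1 = 4
Total = 2 + 2 + 3 + 3 + 2 + 4 + 3 + 4 + 2 + 4 = 29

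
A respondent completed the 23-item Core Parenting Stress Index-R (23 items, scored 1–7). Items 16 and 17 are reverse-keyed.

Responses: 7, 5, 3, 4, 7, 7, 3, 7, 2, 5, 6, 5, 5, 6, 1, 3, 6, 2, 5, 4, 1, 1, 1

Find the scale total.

Reverse-coded items (reverse-coded value = 8 − response):
  item 16: 8 − 3 = 5
  item 17: 8 − 6 = 2
Scored responses: 7, 5, 3, 4, 7, 7, 3, 7, 2, 5, 6, 5, 5, 6, 1, 5, 2, 2, 5, 4, 1, 1, 1
Total = 7 + 5 + 3 + 4 + 7 + 7 + 3 + 7 + 2 + 5 + 6 + 5 + 5 + 6 + 1 + 5 + 2 + 2 + 5 + 4 + 1 + 1 + 1 = 94

94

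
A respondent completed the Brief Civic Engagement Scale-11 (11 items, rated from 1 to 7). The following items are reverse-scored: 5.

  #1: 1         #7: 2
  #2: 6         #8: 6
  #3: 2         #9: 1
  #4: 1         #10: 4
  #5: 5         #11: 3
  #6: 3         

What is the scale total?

32

Reverse-coded items (reverse-coded value = 8 − response):
  item 5: 8 − 5 = 3
Scored responses: 1, 6, 2, 1, 3, 3, 2, 6, 1, 4, 3
Total = 1 + 6 + 2 + 1 + 3 + 3 + 2 + 6 + 1 + 4 + 3 = 32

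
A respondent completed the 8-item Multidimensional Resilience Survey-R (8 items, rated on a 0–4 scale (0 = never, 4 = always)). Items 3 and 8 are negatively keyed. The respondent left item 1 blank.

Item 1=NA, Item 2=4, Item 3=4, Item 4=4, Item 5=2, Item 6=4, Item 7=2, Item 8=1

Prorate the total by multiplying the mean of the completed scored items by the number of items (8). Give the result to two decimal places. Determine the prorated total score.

Reverse-coded (on a 0–4 scale, reversed = 4 − raw):
  item 3: 4 − 4 = 0
  item 8: 4 − 1 = 3
Completed scored items (7 of 8): 4, 0, 4, 2, 4, 2, 3; sum = 19.
Person mean = 19 / 7 ≈ 2.7143
Prorated total = (19 / 7) × 8 = 21.71 (to 2 dp)

21.71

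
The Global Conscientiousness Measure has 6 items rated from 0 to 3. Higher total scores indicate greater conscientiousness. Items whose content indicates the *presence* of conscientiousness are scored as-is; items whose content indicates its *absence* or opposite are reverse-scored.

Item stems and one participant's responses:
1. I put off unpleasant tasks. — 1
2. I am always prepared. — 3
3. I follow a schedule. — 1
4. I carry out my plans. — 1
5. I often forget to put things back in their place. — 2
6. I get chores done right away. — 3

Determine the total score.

11

Items 1, 5 describe the absence/opposite of conscientiousness → reverse-score.
reversed = (0+3) − raw = 3 − raw.
  item 1: 3 − 1 = 2
  item 2: 3
  item 3: 1
  item 4: 1
  item 5: 3 − 2 = 1
  item 6: 3
Total = 2 + 3 + 1 + 1 + 1 + 3 = 11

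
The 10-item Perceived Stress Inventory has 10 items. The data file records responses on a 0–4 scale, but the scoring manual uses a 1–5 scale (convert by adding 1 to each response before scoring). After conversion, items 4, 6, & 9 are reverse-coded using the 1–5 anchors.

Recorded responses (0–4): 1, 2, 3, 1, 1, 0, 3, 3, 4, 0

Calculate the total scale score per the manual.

30

Convert to 1–5: 2, 3, 4, 2, 2, 1, 4, 4, 5, 1
Reverse-coded (reversed = (1+5) − raw = 6 − raw):
  item 4: 6 − 2 = 4
  item 6: 6 − 1 = 5
  item 9: 6 − 5 = 1
Scored: 2, 3, 4, 4, 2, 5, 4, 4, 1, 1
Total = 30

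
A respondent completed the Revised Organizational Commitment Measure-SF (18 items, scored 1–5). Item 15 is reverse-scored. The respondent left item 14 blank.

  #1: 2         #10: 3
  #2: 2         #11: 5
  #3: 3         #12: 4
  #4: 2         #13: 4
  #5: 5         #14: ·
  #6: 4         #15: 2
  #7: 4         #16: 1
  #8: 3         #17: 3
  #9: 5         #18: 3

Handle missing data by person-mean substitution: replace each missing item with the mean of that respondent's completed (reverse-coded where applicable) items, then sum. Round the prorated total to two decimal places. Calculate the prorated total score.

60.35

Reverse-coded (reverse-coded value = 6 − response):
  item 15: 6 − 2 = 4
Completed scored items (17 of 18): 2, 2, 3, 2, 5, 4, 4, 3, 5, 3, 5, 4, 4, 4, 1, 3, 3; sum = 57.
Person mean = 57 / 17 ≈ 3.3529
Prorated total = (57 / 17) × 18 = 60.35 (to 2 dp)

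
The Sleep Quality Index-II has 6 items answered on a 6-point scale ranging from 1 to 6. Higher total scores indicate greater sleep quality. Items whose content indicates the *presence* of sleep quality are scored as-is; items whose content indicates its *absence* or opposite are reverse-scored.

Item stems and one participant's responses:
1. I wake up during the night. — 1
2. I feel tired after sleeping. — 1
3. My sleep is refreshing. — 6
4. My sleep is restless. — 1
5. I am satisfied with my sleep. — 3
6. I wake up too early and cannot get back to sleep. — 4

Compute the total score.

Items 1, 2, 4, 6 describe the absence/opposite of sleep quality → reverse-score.
reversed = (1+6) − raw = 7 − raw.
  item 1: 7 − 1 = 6
  item 2: 7 − 1 = 6
  item 3: 6
  item 4: 7 − 1 = 6
  item 5: 3
  item 6: 7 − 4 = 3
Total = 6 + 6 + 6 + 6 + 3 + 3 = 30

30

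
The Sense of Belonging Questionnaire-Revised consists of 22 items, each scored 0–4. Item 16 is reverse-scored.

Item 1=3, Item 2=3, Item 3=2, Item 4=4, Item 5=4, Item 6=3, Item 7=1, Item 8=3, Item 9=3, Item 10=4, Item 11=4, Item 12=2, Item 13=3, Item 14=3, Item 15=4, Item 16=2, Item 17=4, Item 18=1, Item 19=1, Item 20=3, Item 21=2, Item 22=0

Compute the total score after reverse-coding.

59

Apply reverse scoring (on a 0–4 scale, reversed = 4 − raw):
  item 16: 4 − 2 = 2
After reverse-coding: 3, 3, 2, 4, 4, 3, 1, 3, 3, 4, 4, 2, 3, 3, 4, 2, 4, 1, 1, 3, 2, 0
Total = 3 + 3 + 2 + 4 + 4 + 3 + 1 + 3 + 3 + 4 + 4 + 2 + 3 + 3 + 4 + 2 + 4 + 1 + 1 + 3 + 2 + 0 = 59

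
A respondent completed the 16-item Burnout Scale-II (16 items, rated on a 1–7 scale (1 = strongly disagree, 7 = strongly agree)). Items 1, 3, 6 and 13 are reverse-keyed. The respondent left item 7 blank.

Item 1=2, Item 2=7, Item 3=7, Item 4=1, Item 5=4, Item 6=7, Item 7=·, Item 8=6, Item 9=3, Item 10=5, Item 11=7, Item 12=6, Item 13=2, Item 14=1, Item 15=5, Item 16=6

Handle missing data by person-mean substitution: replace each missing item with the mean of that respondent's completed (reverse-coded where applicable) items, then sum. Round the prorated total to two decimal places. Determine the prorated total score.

Reverse-coded (reversed = (1+7) − raw = 8 − raw):
  item 1: 8 − 2 = 6
  item 3: 8 − 7 = 1
  item 6: 8 − 7 = 1
  item 13: 8 − 2 = 6
Completed scored items (15 of 16): 6, 7, 1, 1, 4, 1, 6, 3, 5, 7, 6, 6, 1, 5, 6; sum = 65.
Person mean = 65 / 15 ≈ 4.3333
Prorated total = (65 / 15) × 16 = 69.33 (to 2 dp)

69.33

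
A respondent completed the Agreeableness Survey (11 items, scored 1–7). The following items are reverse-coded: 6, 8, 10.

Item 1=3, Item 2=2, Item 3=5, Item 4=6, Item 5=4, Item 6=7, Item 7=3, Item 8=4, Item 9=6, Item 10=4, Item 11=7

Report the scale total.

45

Reversing items 6, 8 and 10 with 8 − raw:
Total = 3 + 2 + 5 + 6 + 4 + (8−7) + 3 + (8−4) + 6 + (8−4) + 7
      = 3 + 2 + 5 + 6 + 4 + 1 + 3 + 4 + 6 + 4 + 7 = 45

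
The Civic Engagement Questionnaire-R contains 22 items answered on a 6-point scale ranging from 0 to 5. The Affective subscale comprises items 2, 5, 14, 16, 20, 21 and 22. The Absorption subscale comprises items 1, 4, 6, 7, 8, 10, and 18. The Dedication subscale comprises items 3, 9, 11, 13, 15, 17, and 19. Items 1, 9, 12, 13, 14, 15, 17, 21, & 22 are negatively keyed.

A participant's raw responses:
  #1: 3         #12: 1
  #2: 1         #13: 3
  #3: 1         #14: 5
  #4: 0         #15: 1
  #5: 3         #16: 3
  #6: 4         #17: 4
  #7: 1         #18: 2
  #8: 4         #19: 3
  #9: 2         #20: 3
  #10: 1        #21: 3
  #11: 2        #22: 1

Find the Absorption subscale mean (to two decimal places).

Absorption items: 1, 4, 6, 7, 8, 10, 18.
Of these, item 1 is negatively keyed; on a 0–5 scale, reversed = 5 − raw.
  item 1: 5 − 3 = 2
  item 4: 0
  item 6: 4
  item 7: 1
  item 8: 4
  item 10: 1
  item 18: 2
Sum = 2 + 0 + 4 + 1 + 4 + 1 + 2 = 14
Mean = 14 / 7 = 2.00

2.00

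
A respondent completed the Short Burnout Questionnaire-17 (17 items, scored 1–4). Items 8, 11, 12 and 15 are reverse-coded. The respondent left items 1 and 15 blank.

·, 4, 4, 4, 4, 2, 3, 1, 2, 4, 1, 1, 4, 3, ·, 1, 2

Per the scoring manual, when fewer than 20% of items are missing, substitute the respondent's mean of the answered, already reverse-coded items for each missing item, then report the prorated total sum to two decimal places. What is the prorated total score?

55.53

Reverse-coded (on a 1–4 scale, reversed = 5 − raw):
  item 8: 5 − 1 = 4
  item 11: 5 − 1 = 4
  item 12: 5 − 1 = 4
Completed scored items (15 of 17): 4, 4, 4, 4, 2, 3, 4, 2, 4, 4, 4, 4, 3, 1, 2; sum = 49.
Person mean = 49 / 15 ≈ 3.2667
Prorated total = (49 / 15) × 17 = 55.53 (to 2 dp)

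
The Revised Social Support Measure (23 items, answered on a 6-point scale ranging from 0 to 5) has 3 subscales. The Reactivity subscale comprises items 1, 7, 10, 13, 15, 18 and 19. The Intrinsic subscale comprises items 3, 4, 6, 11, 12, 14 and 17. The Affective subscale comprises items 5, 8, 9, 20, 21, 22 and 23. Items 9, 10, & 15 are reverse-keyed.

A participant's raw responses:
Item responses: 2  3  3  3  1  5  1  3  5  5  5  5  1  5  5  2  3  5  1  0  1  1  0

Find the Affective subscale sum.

Affective items: 5, 8, 9, 20, 21, 22, 23.
Of these, item 9 is reverse-keyed; reverse-coded value = 5 − response.
  item 5: 1
  item 8: 3
  item 9: 5 − 5 = 0
  item 20: 0
  item 21: 1
  item 22: 1
  item 23: 0
Sum = 1 + 3 + 0 + 0 + 1 + 1 + 0 = 6

6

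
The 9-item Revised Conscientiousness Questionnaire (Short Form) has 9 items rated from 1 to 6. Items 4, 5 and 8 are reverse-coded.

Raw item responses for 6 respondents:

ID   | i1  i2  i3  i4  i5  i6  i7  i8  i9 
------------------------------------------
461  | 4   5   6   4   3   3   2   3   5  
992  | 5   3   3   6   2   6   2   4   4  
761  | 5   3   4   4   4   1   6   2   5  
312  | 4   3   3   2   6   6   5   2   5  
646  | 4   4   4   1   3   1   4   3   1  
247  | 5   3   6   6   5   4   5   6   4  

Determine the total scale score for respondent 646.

Respondent 646 raw: 4, 4, 4, 1, 3, 1, 4, 3, 1.
Reverse-coded (reverse-coded value = 7 − response):
  item 1: 4
  item 2: 4
  item 3: 4
  item 4: 7 − 1 = 6
  item 5: 7 − 3 = 4
  item 6: 1
  item 7: 4
  item 8: 7 − 3 = 4
  item 9: 1
Sum = 4 + 4 + 4 + 6 + 4 + 1 + 4 + 4 + 1 = 32

32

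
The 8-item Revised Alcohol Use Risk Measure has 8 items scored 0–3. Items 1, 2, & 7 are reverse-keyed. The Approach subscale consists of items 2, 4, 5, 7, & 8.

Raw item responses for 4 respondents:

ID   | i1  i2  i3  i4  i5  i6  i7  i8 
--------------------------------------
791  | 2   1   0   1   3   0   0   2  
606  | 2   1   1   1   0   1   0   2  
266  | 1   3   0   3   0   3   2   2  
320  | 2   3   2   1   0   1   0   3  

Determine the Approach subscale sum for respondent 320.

Respondent 320 raw: 2, 3, 2, 1, 0, 1, 0, 3.
Approach items: 2, 4, 5, 7, 8.
Reverse-coded (reversed = (0+3) − raw = 3 − raw):
  item 2: 3 − 3 = 0
  item 4: 1
  item 5: 0
  item 7: 3 − 0 = 3
  item 8: 3
Sum = 0 + 1 + 0 + 3 + 3 = 7

7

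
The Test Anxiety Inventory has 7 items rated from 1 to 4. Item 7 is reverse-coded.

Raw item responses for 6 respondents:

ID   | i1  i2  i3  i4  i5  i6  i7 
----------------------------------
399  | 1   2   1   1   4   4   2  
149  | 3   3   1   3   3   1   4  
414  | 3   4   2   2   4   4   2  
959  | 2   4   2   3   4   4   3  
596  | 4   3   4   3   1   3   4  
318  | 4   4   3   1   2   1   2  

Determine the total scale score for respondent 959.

Respondent 959 raw: 2, 4, 2, 3, 4, 4, 3.
Reverse-coded (reverse-coded value = 5 − response):
  item 1: 2
  item 2: 4
  item 3: 2
  item 4: 3
  item 5: 4
  item 6: 4
  item 7: 5 − 3 = 2
Sum = 2 + 4 + 2 + 3 + 4 + 4 + 2 = 21

21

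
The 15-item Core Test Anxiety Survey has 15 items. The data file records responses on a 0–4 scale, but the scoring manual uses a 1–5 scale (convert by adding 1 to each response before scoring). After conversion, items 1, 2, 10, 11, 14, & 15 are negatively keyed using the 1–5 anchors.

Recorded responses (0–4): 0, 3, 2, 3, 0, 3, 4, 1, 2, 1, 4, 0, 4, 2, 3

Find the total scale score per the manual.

Convert to 1–5: 1, 4, 3, 4, 1, 4, 5, 2, 3, 2, 5, 1, 5, 3, 4
Reverse-coded (reverse-coded value = 6 − response):
  item 1: 6 − 1 = 5
  item 2: 6 − 4 = 2
  item 10: 6 − 2 = 4
  item 11: 6 − 5 = 1
  item 14: 6 − 3 = 3
  item 15: 6 − 4 = 2
Scored: 5, 2, 3, 4, 1, 4, 5, 2, 3, 4, 1, 1, 5, 3, 2
Total = 45

45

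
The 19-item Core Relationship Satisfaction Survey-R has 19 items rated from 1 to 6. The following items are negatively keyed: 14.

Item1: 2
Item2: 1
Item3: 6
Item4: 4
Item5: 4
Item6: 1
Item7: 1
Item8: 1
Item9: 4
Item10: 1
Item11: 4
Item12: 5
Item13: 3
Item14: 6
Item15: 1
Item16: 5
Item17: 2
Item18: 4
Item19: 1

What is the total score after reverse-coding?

51

Apply reverse scoring (reversed = (1+6) − raw = 7 − raw):
  item 14: 7 − 6 = 1
After reverse-coding: 2, 1, 6, 4, 4, 1, 1, 1, 4, 1, 4, 5, 3, 1, 1, 5, 2, 4, 1
Total = 2 + 1 + 6 + 4 + 4 + 1 + 1 + 1 + 4 + 1 + 4 + 5 + 3 + 1 + 1 + 5 + 2 + 4 + 1 = 51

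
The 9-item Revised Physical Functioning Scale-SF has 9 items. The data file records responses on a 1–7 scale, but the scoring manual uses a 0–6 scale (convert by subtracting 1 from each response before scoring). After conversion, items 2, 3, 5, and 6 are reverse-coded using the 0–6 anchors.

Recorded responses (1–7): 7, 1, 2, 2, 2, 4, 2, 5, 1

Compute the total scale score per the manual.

31

Convert to 0–6: 6, 0, 1, 1, 1, 3, 1, 4, 0
Reverse-coded (reversed = (0+6) − raw = 6 − raw):
  item 2: 6 − 0 = 6
  item 3: 6 − 1 = 5
  item 5: 6 − 1 = 5
  item 6: 6 − 3 = 3
Scored: 6, 6, 5, 1, 5, 3, 1, 4, 0
Total = 31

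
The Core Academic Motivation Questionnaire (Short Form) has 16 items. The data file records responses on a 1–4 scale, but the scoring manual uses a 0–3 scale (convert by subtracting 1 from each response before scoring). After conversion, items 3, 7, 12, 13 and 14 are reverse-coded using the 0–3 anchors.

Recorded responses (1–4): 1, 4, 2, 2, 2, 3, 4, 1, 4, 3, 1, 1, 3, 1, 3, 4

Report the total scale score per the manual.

26

Convert to 0–3: 0, 3, 1, 1, 1, 2, 3, 0, 3, 2, 0, 0, 2, 0, 2, 3
Reverse-coded (on a 0–3 scale, reversed = 3 − raw):
  item 3: 3 − 1 = 2
  item 7: 3 − 3 = 0
  item 12: 3 − 0 = 3
  item 13: 3 − 2 = 1
  item 14: 3 − 0 = 3
Scored: 0, 3, 2, 1, 1, 2, 0, 0, 3, 2, 0, 3, 1, 3, 2, 3
Total = 26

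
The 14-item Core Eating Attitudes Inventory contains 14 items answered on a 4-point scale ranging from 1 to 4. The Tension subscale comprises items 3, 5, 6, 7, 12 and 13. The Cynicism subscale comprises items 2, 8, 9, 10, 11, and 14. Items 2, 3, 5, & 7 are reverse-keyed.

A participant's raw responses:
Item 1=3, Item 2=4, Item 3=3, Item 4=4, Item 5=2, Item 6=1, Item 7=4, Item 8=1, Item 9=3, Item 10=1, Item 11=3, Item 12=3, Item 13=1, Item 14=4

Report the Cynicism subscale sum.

13

Cynicism items: 2, 8, 9, 10, 11, 14.
Of these, item 2 is reverse-keyed; reverse-coded value = 5 − response.
  item 2: 5 − 4 = 1
  item 8: 1
  item 9: 3
  item 10: 1
  item 11: 3
  item 14: 4
Sum = 1 + 1 + 3 + 1 + 3 + 4 = 13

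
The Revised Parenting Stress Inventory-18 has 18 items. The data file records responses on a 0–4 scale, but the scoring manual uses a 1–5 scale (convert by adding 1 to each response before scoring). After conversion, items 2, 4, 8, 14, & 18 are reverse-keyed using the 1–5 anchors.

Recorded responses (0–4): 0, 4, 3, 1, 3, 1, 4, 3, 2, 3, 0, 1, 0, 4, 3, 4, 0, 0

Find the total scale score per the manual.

Convert to 1–5: 1, 5, 4, 2, 4, 2, 5, 4, 3, 4, 1, 2, 1, 5, 4, 5, 1, 1
Reverse-coded (on a 1–5 scale, reversed = 6 − raw):
  item 2: 6 − 5 = 1
  item 4: 6 − 2 = 4
  item 8: 6 − 4 = 2
  item 14: 6 − 5 = 1
  item 18: 6 − 1 = 5
Scored: 1, 1, 4, 4, 4, 2, 5, 2, 3, 4, 1, 2, 1, 1, 4, 5, 1, 5
Total = 50

50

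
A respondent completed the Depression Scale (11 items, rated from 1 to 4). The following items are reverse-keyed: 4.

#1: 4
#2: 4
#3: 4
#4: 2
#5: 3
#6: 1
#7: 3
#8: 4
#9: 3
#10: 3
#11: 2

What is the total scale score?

34

Reverse-keyed items use 5 − raw:
  item 4: 5 − 2 = 3
Scored responses: 4, 4, 4, 3, 3, 1, 3, 4, 3, 3, 2
Total = 4 + 4 + 4 + 3 + 3 + 1 + 3 + 4 + 3 + 3 + 2 = 34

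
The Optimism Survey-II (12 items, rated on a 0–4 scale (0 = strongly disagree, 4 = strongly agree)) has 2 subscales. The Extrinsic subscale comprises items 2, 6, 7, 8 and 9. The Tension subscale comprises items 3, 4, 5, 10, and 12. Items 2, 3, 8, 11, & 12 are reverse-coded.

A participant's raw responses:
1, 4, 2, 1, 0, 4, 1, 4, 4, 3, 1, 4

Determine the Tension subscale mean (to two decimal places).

1.20

Tension items: 3, 4, 5, 10, 12.
Of these, items 3 and 12 are reverse-coded; on a 0–4 scale, reversed = 4 − raw.
  item 3: 4 − 2 = 2
  item 4: 1
  item 5: 0
  item 10: 3
  item 12: 4 − 4 = 0
Sum = 2 + 1 + 0 + 3 + 0 = 6
Mean = 6 / 5 = 1.20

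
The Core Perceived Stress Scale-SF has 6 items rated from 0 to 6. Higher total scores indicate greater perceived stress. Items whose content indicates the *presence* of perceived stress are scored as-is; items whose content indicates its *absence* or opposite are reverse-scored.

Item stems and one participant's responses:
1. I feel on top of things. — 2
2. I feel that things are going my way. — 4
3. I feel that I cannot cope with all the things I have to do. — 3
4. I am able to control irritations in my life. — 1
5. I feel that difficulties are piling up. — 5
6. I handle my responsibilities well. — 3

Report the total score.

22

Items 1, 2, 4, 6 describe the absence/opposite of perceived stress → reverse-score.
reversed = (0+6) − raw = 6 − raw.
  item 1: 6 − 2 = 4
  item 2: 6 − 4 = 2
  item 3: 3
  item 4: 6 − 1 = 5
  item 5: 5
  item 6: 6 − 3 = 3
Total = 4 + 2 + 3 + 5 + 5 + 3 = 22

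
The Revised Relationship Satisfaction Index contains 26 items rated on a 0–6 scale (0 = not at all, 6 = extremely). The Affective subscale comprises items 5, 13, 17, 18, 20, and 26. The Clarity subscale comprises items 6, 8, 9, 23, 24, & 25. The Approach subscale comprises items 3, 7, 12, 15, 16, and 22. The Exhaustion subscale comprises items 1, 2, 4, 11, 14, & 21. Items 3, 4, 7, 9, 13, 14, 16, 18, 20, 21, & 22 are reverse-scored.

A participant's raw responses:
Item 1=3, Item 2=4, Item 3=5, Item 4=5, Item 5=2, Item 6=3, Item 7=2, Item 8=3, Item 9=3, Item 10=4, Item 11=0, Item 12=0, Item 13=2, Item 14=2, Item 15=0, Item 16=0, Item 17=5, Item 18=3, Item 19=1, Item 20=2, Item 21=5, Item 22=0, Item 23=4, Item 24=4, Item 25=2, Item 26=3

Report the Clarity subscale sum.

19

Clarity items: 6, 8, 9, 23, 24, 25.
Of these, item 9 is reverse-scored; reverse-coded value = 6 − response.
  item 6: 3
  item 8: 3
  item 9: 6 − 3 = 3
  item 23: 4
  item 24: 4
  item 25: 2
Sum = 3 + 3 + 3 + 4 + 4 + 2 = 19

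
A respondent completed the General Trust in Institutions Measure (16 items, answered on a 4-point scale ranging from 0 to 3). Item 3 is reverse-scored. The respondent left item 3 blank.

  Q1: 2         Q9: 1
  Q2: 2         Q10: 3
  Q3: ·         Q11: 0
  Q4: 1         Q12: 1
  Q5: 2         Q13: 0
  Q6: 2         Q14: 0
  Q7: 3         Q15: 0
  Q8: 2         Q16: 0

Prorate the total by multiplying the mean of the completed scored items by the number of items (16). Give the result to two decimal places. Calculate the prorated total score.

Reverse-coded (reverse-coded value = 3 − response):
Completed scored items (15 of 16): 2, 2, 1, 2, 2, 3, 2, 1, 3, 0, 1, 0, 0, 0, 0; sum = 19.
Person mean = 19 / 15 ≈ 1.2667
Prorated total = (19 / 15) × 16 = 20.27 (to 2 dp)

20.27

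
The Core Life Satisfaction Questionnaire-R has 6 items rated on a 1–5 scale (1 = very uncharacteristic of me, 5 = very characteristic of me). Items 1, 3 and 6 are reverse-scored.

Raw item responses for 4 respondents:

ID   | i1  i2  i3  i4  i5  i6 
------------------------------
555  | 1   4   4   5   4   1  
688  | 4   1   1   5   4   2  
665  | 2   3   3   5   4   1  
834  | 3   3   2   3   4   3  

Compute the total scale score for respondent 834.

20

Respondent 834 raw: 3, 3, 2, 3, 4, 3.
Reverse-coded (reversed = (1+5) − raw = 6 − raw):
  item 1: 6 − 3 = 3
  item 2: 3
  item 3: 6 − 2 = 4
  item 4: 3
  item 5: 4
  item 6: 6 − 3 = 3
Sum = 3 + 3 + 4 + 3 + 4 + 3 = 20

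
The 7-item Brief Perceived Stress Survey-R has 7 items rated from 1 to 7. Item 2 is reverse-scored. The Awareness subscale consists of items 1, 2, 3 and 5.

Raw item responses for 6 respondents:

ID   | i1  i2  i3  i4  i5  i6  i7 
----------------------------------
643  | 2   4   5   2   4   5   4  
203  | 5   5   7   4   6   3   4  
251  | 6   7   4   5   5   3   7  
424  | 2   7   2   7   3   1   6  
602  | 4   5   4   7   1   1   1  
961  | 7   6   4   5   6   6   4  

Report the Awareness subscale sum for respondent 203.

Respondent 203 raw: 5, 5, 7, 4, 6, 3, 4.
Awareness items: 1, 2, 3, 5.
Reverse-coded (reversed = (1+7) − raw = 8 − raw):
  item 1: 5
  item 2: 8 − 5 = 3
  item 3: 7
  item 5: 6
Sum = 5 + 3 + 7 + 6 = 21

21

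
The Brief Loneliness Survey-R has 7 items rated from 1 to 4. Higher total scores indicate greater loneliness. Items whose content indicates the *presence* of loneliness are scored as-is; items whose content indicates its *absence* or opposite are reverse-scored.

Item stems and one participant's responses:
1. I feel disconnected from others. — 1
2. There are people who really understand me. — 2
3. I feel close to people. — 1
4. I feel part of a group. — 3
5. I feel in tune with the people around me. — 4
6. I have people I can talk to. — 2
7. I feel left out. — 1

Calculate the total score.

15

Items 2, 3, 4, 5, 6 describe the absence/opposite of loneliness → reverse-score.
reversed = (1+4) − raw = 5 − raw.
  item 1: 1
  item 2: 5 − 2 = 3
  item 3: 5 − 1 = 4
  item 4: 5 − 3 = 2
  item 5: 5 − 4 = 1
  item 6: 5 − 2 = 3
  item 7: 1
Total = 1 + 3 + 4 + 2 + 1 + 3 + 1 = 15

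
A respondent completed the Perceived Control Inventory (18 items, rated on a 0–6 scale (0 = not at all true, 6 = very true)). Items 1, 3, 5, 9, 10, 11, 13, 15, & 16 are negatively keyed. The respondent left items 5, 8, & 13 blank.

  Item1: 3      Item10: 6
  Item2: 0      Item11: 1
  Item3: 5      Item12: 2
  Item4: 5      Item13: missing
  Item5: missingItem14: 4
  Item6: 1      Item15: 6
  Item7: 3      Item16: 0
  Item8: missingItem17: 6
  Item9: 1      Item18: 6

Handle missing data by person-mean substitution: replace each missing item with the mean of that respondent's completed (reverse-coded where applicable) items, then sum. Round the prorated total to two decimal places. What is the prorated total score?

Reverse-coded (reversed = (0+6) − raw = 6 − raw):
  item 1: 6 − 3 = 3
  item 3: 6 − 5 = 1
  item 9: 6 − 1 = 5
  item 10: 6 − 6 = 0
  item 11: 6 − 1 = 5
  item 15: 6 − 6 = 0
  item 16: 6 − 0 = 6
Completed scored items (15 of 18): 3, 0, 1, 5, 1, 3, 5, 0, 5, 2, 4, 0, 6, 6, 6; sum = 47.
Person mean = 47 / 15 ≈ 3.1333
Prorated total = (47 / 15) × 18 = 56.40 (to 2 dp)

56.40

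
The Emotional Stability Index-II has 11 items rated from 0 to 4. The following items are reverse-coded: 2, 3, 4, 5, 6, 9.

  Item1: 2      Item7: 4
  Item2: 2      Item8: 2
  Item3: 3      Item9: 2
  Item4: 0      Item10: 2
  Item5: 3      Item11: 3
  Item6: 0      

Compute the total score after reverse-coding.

Reverse-coded items use 4 − raw:
  item 2: 4 − 2 = 2
  item 3: 4 − 3 = 1
  item 4: 4 − 0 = 4
  item 5: 4 − 3 = 1
  item 6: 4 − 0 = 4
  item 9: 4 − 2 = 2
Scored responses: 2, 2, 1, 4, 1, 4, 4, 2, 2, 2, 3
Total = 2 + 2 + 1 + 4 + 1 + 4 + 4 + 2 + 2 + 2 + 3 = 27

27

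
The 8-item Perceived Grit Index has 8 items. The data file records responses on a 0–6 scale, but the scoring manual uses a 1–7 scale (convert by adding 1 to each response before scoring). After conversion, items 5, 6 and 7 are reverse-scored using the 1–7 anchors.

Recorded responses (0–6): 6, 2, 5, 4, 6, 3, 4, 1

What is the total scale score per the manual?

Convert to 1–7: 7, 3, 6, 5, 7, 4, 5, 2
Reverse-coded (reverse-coded value = 8 − response):
  item 5: 8 − 7 = 1
  item 6: 8 − 4 = 4
  item 7: 8 − 5 = 3
Scored: 7, 3, 6, 5, 1, 4, 3, 2
Total = 31

31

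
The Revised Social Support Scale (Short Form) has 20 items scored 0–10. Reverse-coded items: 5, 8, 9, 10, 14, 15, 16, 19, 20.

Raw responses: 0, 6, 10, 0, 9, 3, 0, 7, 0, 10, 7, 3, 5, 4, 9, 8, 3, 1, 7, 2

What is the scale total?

72

Reverse-coded items (reversed = (0+10) − raw = 10 − raw):
  item 5: 10 − 9 = 1
  item 8: 10 − 7 = 3
  item 9: 10 − 0 = 10
  item 10: 10 − 10 = 0
  item 14: 10 − 4 = 6
  item 15: 10 − 9 = 1
  item 16: 10 − 8 = 2
  item 19: 10 − 7 = 3
  item 20: 10 − 2 = 8
Scored responses: 0, 6, 10, 0, 1, 3, 0, 3, 10, 0, 7, 3, 5, 6, 1, 2, 3, 1, 3, 8
Total = 0 + 6 + 10 + 0 + 1 + 3 + 0 + 3 + 10 + 0 + 7 + 3 + 5 + 6 + 1 + 2 + 3 + 1 + 3 + 8 = 72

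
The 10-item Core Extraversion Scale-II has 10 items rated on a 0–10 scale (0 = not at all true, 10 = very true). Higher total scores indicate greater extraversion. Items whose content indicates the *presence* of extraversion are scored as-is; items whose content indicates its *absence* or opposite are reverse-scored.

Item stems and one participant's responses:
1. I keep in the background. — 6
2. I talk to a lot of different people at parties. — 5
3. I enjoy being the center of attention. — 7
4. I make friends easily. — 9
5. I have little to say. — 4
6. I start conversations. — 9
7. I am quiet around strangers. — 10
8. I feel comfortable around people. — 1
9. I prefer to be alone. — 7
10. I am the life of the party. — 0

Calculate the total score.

44

Items 1, 5, 7, 9 describe the absence/opposite of extraversion → reverse-score.
on a 0–10 scale, reversed = 10 − raw.
  item 1: 10 − 6 = 4
  item 2: 5
  item 3: 7
  item 4: 9
  item 5: 10 − 4 = 6
  item 6: 9
  item 7: 10 − 10 = 0
  item 8: 1
  item 9: 10 − 7 = 3
  item 10: 0
Total = 4 + 5 + 7 + 9 + 6 + 9 + 0 + 1 + 3 + 0 = 44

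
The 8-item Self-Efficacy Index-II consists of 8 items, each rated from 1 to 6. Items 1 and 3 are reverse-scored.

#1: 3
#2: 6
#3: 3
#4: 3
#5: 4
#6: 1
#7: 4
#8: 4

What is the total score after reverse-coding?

30

Reverse-scored items use 7 − raw:
  item 1: 7 − 3 = 4
  item 3: 7 − 3 = 4
After reverse-coding: 4, 6, 4, 3, 4, 1, 4, 4
Total = 4 + 6 + 4 + 3 + 4 + 1 + 4 + 4 = 30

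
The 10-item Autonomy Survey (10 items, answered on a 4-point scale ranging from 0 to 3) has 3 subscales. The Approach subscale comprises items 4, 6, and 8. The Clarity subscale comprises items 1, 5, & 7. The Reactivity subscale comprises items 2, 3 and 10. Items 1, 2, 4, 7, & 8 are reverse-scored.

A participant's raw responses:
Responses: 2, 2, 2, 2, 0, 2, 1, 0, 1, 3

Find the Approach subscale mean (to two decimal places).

Approach items: 4, 6, 8.
Of these, items 4 & 8 are reverse-scored; reverse-coded value = 3 − response.
  item 4: 3 − 2 = 1
  item 6: 2
  item 8: 3 − 0 = 3
Sum = 1 + 2 + 3 = 6
Mean = 6 / 3 = 2.00

2.00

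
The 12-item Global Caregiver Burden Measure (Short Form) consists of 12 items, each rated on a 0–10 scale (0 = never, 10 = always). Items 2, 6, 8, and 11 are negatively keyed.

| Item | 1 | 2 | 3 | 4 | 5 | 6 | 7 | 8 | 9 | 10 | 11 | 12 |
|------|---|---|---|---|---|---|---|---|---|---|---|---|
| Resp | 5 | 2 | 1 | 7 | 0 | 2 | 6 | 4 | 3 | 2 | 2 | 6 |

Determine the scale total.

60

Negatively keyed items use 10 − raw:
  item 2: 10 − 2 = 8
  item 6: 10 − 2 = 8
  item 8: 10 − 4 = 6
  item 11: 10 − 2 = 8
Scored items: 5, 8, 1, 7, 0, 8, 6, 6, 3, 2, 8, 6
Total = 5 + 8 + 1 + 7 + 0 + 8 + 6 + 6 + 3 + 2 + 8 + 6 = 60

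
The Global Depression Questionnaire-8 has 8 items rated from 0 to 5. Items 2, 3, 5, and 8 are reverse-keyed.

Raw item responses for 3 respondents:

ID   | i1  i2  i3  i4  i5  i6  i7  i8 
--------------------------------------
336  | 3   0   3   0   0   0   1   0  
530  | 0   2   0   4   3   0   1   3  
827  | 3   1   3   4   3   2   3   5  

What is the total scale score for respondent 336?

Respondent 336 raw: 3, 0, 3, 0, 0, 0, 1, 0.
Reverse-coded (reversed = (0+5) − raw = 5 − raw):
  item 1: 3
  item 2: 5 − 0 = 5
  item 3: 5 − 3 = 2
  item 4: 0
  item 5: 5 − 0 = 5
  item 6: 0
  item 7: 1
  item 8: 5 − 0 = 5
Sum = 3 + 5 + 2 + 0 + 5 + 0 + 1 + 5 = 21

21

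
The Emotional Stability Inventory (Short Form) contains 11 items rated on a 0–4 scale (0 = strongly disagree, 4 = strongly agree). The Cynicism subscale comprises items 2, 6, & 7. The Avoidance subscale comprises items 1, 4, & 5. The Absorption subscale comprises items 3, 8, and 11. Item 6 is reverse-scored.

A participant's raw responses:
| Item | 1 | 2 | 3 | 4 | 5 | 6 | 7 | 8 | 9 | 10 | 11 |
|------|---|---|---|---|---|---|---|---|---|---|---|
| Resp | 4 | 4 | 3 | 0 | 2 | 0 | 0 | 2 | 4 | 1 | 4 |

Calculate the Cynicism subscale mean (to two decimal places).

Cynicism items: 2, 6, 7.
Of these, item 6 is reverse-scored; on a 0–4 scale, reversed = 4 − raw.
  item 2: 4
  item 6: 4 − 0 = 4
  item 7: 0
Sum = 4 + 4 + 0 = 8
Mean = 8 / 3 = 2.67

2.67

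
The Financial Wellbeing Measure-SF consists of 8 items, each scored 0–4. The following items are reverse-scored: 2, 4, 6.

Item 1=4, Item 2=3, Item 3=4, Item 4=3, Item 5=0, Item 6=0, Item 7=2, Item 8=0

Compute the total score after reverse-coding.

Apply reverse scoring (reverse-coded value = 4 − response):
  item 2: 4 − 3 = 1
  item 4: 4 − 3 = 1
  item 6: 4 − 0 = 4
Scored responses: 4, 1, 4, 1, 0, 4, 2, 0
Total = 4 + 1 + 4 + 1 + 0 + 4 + 2 + 0 = 16

16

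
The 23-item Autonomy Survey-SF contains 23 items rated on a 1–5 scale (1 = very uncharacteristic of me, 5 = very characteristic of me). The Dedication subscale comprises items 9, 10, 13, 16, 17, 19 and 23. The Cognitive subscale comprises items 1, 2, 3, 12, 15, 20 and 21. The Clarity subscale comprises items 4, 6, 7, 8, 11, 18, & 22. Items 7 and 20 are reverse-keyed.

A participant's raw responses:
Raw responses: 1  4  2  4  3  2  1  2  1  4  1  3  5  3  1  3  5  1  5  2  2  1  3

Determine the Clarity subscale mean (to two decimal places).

Clarity items: 4, 6, 7, 8, 11, 18, 22.
Of these, item 7 is reverse-keyed; on a 1–5 scale, reversed = 6 − raw.
  item 4: 4
  item 6: 2
  item 7: 6 − 1 = 5
  item 8: 2
  item 11: 1
  item 18: 1
  item 22: 1
Sum = 4 + 2 + 5 + 2 + 1 + 1 + 1 = 16
Mean = 16 / 7 = 2.29

2.29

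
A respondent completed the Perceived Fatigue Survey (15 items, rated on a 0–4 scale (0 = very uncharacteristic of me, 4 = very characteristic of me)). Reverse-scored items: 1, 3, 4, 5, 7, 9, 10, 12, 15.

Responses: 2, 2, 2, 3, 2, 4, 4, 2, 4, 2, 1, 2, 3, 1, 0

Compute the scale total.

28

Reversing items 1, 3, 4, 5, 7, 9, 10, 12, and 15 with 4 − raw:
Total = (4−2) + 2 + (4−2) + (4−3) + (4−2) + 4 + (4−4) + 2 + (4−4) + (4−2) + 1 + (4−2) + 3 + 1 + (4−0)
      = 2 + 2 + 2 + 1 + 2 + 4 + 0 + 2 + 0 + 2 + 1 + 2 + 3 + 1 + 4 = 28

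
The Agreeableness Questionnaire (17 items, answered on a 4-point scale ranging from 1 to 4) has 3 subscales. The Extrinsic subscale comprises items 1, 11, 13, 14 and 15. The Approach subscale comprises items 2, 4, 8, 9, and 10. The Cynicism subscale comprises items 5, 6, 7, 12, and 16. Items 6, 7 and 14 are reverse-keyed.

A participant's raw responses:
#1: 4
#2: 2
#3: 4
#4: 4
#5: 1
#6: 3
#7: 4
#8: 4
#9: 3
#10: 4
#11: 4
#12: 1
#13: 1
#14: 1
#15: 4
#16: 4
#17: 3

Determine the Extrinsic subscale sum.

Extrinsic items: 1, 11, 13, 14, 15.
Of these, item 14 is reverse-keyed; reverse-coded value = 5 − response.
  item 1: 4
  item 11: 4
  item 13: 1
  item 14: 5 − 1 = 4
  item 15: 4
Sum = 4 + 4 + 1 + 4 + 4 = 17

17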